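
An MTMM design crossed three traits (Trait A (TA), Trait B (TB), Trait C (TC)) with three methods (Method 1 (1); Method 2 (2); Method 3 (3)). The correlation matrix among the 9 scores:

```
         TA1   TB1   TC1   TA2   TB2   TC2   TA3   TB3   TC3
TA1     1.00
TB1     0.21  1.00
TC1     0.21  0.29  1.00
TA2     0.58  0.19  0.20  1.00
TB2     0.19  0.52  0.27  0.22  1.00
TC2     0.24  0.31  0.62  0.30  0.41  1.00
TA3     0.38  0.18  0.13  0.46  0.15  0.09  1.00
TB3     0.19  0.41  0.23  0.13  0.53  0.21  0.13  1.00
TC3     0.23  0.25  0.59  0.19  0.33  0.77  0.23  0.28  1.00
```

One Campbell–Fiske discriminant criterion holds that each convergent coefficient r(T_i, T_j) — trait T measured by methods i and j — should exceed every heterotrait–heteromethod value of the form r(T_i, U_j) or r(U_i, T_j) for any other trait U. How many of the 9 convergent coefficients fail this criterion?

Checking each validity diagonal entry against its comparison values:
TA (methods 1·2): 0.58 vs {0.19, 0.19, 0.24, 0.20} → pass.
TA (methods 1·3): 0.38 vs {0.19, 0.18, 0.23, 0.13} → pass.
TA (methods 2·3): 0.46 vs {0.13, 0.15, 0.19, 0.09} → pass.
TB (methods 1·2): 0.52 vs {0.19, 0.19, 0.31, 0.27} → pass.
TB (methods 1·3): 0.41 vs {0.18, 0.19, 0.25, 0.23} → pass.
TB (methods 2·3): 0.53 vs {0.15, 0.13, 0.33, 0.21} → pass.
TC (methods 1·2): 0.62 vs {0.20, 0.24, 0.27, 0.31} → pass.
TC (methods 1·3): 0.59 vs {0.13, 0.23, 0.23, 0.25} → pass.
TC (methods 2·3): 0.77 vs {0.09, 0.19, 0.21, 0.33} → pass.
0 of 9 fail.

0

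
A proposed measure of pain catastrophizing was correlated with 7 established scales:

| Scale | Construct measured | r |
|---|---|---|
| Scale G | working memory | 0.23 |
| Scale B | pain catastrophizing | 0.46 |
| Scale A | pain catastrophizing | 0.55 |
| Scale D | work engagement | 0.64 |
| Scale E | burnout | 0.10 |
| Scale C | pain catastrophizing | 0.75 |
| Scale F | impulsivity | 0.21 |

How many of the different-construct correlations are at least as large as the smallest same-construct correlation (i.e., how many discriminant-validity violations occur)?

1

Convergent (same construct = pain catastrophizing): Scale B, Scale A, Scale C.
Smallest convergent = 0.46. Discriminant values: 0.23, 0.64, 0.10, 0.21; count ≥ 0.46 → 1.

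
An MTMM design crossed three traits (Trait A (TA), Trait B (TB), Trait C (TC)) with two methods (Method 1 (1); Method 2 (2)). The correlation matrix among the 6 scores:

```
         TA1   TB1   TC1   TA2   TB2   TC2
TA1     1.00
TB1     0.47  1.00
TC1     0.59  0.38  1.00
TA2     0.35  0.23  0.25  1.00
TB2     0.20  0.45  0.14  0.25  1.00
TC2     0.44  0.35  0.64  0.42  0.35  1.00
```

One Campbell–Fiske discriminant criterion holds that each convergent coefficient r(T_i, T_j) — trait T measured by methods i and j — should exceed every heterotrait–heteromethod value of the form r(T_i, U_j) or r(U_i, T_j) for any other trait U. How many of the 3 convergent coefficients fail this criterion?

1

Convergent coefficients and their comparison sets:
TA (methods 1·2): 0.35 vs {0.20, 0.23, 0.44, 0.25} → fail.
TB (methods 1·2): 0.45 vs {0.23, 0.20, 0.35, 0.14} → pass.
TC (methods 1·2): 0.64 vs {0.25, 0.44, 0.14, 0.35} → pass.
1 of 3 fail.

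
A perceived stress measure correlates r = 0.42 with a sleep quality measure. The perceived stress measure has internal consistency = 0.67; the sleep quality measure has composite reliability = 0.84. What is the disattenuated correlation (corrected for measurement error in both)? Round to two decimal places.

0.56

r_true = r_obs / √(r_xx · r_yy) = 0.42 / √(0.67 × 0.84) = 0.42 / √0.5628 = 0.42 / 0.7502 ≈ 0.56.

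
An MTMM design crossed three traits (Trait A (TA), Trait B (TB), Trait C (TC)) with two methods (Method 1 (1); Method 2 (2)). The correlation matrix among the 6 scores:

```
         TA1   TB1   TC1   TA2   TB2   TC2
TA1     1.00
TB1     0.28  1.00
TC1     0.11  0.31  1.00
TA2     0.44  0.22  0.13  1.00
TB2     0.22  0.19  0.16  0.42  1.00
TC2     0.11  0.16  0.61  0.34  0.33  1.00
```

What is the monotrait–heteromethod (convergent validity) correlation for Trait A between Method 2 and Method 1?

0.44

Same trait (TA), different methods: r(TA2, TA1) = 0.44.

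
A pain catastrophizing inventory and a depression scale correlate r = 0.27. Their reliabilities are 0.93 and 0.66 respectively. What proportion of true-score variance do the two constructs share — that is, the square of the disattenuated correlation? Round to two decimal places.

0.12

Disattenuated r = 0.27 / √(0.93 × 0.66) = 0.27 / 0.7835 = 0.3446.
Shared true-score variance = 0.3446² = 0.1187 ≈ 0.12.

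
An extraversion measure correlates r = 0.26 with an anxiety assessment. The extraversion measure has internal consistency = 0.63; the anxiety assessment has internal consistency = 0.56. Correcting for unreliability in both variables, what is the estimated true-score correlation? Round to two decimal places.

r_true = r_obs / √(r_xx · r_yy) = 0.26 / √(0.63 × 0.56) = 0.26 / √0.3528 = 0.26 / 0.5940 ≈ 0.44.

0.44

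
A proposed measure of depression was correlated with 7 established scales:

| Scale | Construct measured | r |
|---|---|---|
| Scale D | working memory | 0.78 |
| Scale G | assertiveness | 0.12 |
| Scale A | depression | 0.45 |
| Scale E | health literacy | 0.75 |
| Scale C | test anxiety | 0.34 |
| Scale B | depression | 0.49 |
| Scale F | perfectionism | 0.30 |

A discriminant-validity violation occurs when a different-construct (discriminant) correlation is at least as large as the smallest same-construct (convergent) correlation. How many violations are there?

2

Convergent (same construct = depression): Scale A, Scale B.
Smallest convergent = 0.45. Discriminant values: 0.78, 0.12, 0.75, 0.34, 0.30; count ≥ 0.45 → 2.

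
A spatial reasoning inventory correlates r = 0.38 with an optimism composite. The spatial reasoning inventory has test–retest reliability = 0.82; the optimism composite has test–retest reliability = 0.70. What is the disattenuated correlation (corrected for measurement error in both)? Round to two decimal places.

r_true = r_obs / √(r_xx · r_yy) = 0.38 / √(0.82 × 0.70) = 0.38 / √0.5740 = 0.38 / 0.7576 ≈ 0.50.

0.50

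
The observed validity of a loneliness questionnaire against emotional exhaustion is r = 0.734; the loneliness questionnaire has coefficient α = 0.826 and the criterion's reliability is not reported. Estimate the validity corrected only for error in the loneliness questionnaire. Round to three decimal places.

Single correction: r_c = r_obs / √r_xx = 0.734 / √0.826 = 0.734 / 0.9088 ≈ 0.808.

0.808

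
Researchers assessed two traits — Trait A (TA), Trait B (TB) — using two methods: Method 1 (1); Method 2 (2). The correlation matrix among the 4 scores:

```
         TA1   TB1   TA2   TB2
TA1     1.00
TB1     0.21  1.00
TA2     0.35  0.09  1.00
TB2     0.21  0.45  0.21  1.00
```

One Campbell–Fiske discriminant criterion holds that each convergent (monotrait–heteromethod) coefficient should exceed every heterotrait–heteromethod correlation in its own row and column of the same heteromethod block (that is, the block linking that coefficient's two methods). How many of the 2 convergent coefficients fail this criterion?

0

Checking each validity diagonal entry against its comparison values:
TA (methods 1·2): 0.35 vs {0.21, 0.09} → pass.
TB (methods 1·2): 0.45 vs {0.09, 0.21} → pass.
0 of 2 fail.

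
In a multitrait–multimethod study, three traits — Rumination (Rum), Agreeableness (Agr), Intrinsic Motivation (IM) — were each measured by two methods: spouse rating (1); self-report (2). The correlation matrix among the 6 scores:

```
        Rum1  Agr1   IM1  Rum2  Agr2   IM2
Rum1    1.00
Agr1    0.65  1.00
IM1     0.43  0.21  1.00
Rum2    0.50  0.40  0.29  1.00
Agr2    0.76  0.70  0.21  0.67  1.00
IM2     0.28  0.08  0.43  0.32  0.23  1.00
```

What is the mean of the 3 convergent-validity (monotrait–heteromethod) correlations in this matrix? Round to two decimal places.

0.54

Convergent values: 0.50, 0.70, 0.43; mean = 1.63/3 = 0.54.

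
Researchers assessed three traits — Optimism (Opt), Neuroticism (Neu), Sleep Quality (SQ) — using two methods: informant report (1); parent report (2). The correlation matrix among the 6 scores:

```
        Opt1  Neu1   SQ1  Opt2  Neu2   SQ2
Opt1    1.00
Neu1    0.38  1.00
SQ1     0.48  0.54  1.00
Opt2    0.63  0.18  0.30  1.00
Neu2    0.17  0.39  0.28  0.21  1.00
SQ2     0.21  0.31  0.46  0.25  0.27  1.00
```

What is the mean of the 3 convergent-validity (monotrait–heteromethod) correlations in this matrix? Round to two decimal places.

Convergent values: 0.63, 0.39, 0.46; mean = 1.48/3 = 0.49.

0.49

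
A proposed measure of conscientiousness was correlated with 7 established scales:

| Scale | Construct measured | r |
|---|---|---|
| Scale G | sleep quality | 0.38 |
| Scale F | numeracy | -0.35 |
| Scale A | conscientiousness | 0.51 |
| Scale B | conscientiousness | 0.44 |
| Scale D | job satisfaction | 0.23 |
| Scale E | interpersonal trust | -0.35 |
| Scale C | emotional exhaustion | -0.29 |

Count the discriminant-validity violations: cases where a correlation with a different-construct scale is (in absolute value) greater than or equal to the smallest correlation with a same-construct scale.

0

Convergent (same construct = conscientiousness): Scale A, Scale B.
Smallest convergent = 0.44. Discriminant |r|: 0.38, 0.35, 0.23, 0.35, 0.29; count ≥ 0.44 → 0.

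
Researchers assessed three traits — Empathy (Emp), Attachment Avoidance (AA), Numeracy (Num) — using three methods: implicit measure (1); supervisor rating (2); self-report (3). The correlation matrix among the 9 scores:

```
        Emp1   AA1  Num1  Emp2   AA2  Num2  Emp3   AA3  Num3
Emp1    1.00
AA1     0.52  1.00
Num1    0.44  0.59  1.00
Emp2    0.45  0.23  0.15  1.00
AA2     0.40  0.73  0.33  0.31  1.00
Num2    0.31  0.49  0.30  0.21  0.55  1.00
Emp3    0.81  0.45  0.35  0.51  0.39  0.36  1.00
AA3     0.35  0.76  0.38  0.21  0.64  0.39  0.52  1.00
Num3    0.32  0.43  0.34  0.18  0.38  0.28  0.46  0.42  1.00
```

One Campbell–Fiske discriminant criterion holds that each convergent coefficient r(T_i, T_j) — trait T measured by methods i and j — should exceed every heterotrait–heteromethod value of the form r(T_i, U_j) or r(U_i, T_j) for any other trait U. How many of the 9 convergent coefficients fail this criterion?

Checking each validity diagonal entry against its comparison values:
Emp (methods 1·2): 0.45 vs {0.40, 0.23, 0.31, 0.15} → pass.
Emp (methods 1·3): 0.81 vs {0.35, 0.45, 0.32, 0.35} → pass.
Emp (methods 2·3): 0.51 vs {0.21, 0.39, 0.18, 0.36} → pass.
AA (methods 1·2): 0.73 vs {0.23, 0.40, 0.49, 0.33} → pass.
AA (methods 1·3): 0.76 vs {0.45, 0.35, 0.43, 0.38} → pass.
AA (methods 2·3): 0.64 vs {0.39, 0.21, 0.38, 0.39} → pass.
Num (methods 1·2): 0.30 vs {0.15, 0.31, 0.33, 0.49} → fail.
Num (methods 1·3): 0.34 vs {0.35, 0.32, 0.38, 0.43} → fail.
Num (methods 2·3): 0.28 vs {0.36, 0.18, 0.39, 0.38} → fail.
3 of 9 fail.

3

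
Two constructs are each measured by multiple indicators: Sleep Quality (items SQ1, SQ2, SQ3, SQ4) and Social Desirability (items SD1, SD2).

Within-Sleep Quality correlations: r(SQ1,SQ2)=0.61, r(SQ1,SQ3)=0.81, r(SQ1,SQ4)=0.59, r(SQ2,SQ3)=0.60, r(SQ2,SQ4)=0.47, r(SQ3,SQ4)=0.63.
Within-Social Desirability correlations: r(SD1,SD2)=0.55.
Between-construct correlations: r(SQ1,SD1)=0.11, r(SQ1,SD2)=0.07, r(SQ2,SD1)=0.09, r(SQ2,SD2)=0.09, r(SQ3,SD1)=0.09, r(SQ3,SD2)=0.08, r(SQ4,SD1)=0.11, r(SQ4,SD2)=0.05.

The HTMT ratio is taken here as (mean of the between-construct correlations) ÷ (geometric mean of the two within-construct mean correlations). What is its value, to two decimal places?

Mean heterotrait r = 0.69/8 = 0.0863.
Mean within-SQ = 3.71/6 = 0.6183; mean within-SD = 0.55/1 = 0.5500.
Geometric mean = √(0.6183 × 0.5500) = 0.5832.
HTMT = 0.0863 / 0.5832 = 0.15.

0.15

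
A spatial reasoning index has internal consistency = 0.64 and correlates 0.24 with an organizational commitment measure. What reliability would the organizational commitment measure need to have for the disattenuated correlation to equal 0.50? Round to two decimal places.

0.36

r_true = r_obs / √(r_xx · r_yy) ⇒ 0.50 = 0.24 / √(0.64 · r_yy).
√(0.64 · r_yy) = 0.24 / 0.50 = 0.4800; 0.64 · r_yy = 0.2304; r_yy = 0.2304 / 0.64 ≈ 0.36.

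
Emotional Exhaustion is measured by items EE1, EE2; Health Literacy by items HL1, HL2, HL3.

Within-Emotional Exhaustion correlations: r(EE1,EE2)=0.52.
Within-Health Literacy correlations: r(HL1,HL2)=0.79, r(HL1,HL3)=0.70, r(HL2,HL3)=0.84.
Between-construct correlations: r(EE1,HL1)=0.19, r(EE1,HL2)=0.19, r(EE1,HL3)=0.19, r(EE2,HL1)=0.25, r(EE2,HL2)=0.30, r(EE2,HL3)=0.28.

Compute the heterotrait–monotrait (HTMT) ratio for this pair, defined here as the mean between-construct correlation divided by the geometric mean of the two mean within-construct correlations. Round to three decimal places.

0.367

Mean heterotrait r = 1.40/6 = 0.2333.
Mean within-EE = 0.52/1 = 0.5200; mean within-HL = 2.33/3 = 0.7767.
Geometric mean = √(0.5200 × 0.7767) = 0.6355.
HTMT = 0.2333 / 0.6355 = 0.367.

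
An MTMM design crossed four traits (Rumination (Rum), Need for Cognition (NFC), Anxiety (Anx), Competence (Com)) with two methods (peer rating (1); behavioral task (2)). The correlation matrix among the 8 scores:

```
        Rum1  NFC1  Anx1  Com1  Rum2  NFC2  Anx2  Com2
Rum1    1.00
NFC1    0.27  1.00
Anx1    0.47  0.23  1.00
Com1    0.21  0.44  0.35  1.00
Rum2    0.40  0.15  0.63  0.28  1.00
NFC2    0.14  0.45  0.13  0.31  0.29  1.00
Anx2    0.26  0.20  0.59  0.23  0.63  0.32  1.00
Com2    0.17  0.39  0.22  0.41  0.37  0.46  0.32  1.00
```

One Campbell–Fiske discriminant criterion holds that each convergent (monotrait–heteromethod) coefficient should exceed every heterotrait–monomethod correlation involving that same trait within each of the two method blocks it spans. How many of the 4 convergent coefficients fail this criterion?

4

Convergent coefficients and their comparison sets:
Rum (methods 1·2): 0.40 vs {0.27, 0.29, 0.47, 0.63, 0.21, 0.37} → fail.
NFC (methods 1·2): 0.45 vs {0.27, 0.29, 0.23, 0.32, 0.44, 0.46} → fail.
Anx (methods 1·2): 0.59 vs {0.47, 0.63, 0.23, 0.32, 0.35, 0.32} → fail.
Com (methods 1·2): 0.41 vs {0.21, 0.37, 0.44, 0.46, 0.35, 0.32} → fail.
4 of 4 fail.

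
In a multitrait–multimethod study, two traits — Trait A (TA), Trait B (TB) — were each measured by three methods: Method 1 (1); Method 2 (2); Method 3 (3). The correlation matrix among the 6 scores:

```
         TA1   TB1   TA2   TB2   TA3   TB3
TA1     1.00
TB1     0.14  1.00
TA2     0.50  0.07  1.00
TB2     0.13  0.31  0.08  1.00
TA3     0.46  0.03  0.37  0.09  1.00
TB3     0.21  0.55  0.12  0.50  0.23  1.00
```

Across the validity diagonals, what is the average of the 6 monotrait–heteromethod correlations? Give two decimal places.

0.45

Convergent values: 0.50, 0.46, 0.37, 0.31, 0.55, 0.50; mean = 2.69/6 = 0.45.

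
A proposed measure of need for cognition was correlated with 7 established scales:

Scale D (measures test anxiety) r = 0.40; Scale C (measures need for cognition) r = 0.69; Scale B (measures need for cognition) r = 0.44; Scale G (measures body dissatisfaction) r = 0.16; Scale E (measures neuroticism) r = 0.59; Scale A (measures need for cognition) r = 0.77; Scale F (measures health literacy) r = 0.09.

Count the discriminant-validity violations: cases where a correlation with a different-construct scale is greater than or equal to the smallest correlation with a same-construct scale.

Convergent (same construct = need for cognition): Scale C, Scale B, Scale A.
Smallest convergent = 0.44. Discriminant values: 0.40, 0.16, 0.59, 0.09; count ≥ 0.44 → 1.

1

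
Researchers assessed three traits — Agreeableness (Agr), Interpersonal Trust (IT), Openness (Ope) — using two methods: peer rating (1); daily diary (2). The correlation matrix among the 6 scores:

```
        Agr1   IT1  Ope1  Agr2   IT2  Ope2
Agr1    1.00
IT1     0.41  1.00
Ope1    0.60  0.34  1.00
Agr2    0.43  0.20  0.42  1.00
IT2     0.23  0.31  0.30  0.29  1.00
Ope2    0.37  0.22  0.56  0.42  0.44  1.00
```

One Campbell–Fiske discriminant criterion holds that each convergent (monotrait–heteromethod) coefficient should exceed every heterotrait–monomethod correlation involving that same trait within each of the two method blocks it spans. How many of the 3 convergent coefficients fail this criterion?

3

Each convergent coefficient versus the relevant comparison correlations:
Agr (methods 1·2): 0.43 vs {0.41, 0.29, 0.60, 0.42} → fail.
IT (methods 1·2): 0.31 vs {0.41, 0.29, 0.34, 0.44} → fail.
Ope (methods 1·2): 0.56 vs {0.60, 0.42, 0.34, 0.44} → fail.
3 of 3 fail.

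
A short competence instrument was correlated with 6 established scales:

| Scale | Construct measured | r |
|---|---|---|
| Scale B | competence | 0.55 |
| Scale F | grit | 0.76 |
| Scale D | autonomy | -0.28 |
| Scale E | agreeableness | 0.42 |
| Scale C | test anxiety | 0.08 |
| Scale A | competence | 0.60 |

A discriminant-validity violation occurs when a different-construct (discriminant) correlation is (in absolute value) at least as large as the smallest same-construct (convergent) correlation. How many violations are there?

1

Convergent (same construct = competence): Scale B, Scale A.
Smallest convergent = 0.55. Discriminant |r|: 0.76, 0.28, 0.42, 0.08; count ≥ 0.55 → 1.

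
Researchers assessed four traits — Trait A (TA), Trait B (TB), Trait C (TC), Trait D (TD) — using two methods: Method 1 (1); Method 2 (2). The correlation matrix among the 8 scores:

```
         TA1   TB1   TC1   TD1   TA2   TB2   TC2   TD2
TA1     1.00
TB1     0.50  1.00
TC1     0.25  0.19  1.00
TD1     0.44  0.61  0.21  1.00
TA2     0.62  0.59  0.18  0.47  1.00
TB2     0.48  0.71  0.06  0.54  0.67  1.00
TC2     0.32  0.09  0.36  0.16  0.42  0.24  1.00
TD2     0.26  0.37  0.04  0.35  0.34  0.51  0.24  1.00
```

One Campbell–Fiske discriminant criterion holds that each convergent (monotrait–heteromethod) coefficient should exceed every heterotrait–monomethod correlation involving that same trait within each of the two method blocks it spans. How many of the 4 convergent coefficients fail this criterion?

3

Convergent coefficients and their comparison sets:
TA (methods 1·2): 0.62 vs {0.50, 0.67, 0.25, 0.42, 0.44, 0.34} → fail.
TB (methods 1·2): 0.71 vs {0.50, 0.67, 0.19, 0.24, 0.61, 0.51} → pass.
TC (methods 1·2): 0.36 vs {0.25, 0.42, 0.19, 0.24, 0.21, 0.24} → fail.
TD (methods 1·2): 0.35 vs {0.44, 0.34, 0.61, 0.51, 0.21, 0.24} → fail.
3 of 4 fail.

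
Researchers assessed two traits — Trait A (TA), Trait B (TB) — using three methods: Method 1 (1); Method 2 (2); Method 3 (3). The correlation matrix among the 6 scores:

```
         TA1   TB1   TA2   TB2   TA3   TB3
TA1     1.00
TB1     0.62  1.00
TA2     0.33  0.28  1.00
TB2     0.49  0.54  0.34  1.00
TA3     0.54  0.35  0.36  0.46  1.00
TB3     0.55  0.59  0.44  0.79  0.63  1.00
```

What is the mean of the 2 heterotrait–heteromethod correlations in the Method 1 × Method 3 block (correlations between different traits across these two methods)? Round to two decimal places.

HTHM values (method 1 × method 3): 0.55, 0.35; mean = 0.90/2 = 0.45.

0.45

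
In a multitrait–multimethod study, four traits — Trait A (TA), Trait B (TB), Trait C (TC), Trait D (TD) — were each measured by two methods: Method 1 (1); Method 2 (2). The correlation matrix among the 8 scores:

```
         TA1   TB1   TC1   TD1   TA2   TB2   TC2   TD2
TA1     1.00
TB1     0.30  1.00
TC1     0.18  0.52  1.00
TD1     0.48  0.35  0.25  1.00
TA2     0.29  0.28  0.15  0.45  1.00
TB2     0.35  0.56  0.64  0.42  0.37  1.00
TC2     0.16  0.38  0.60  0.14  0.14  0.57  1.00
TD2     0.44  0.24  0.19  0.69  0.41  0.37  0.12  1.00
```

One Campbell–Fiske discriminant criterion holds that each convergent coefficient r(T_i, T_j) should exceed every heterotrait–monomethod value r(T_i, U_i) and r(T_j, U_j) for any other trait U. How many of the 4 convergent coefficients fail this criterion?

Checking each validity diagonal entry against its comparison values:
TA (methods 1·2): 0.29 vs {0.30, 0.37, 0.18, 0.14, 0.48, 0.41} → fail.
TB (methods 1·2): 0.56 vs {0.30, 0.37, 0.52, 0.57, 0.35, 0.37} → fail.
TC (methods 1·2): 0.60 vs {0.18, 0.14, 0.52, 0.57, 0.25, 0.12} → pass.
TD (methods 1·2): 0.69 vs {0.48, 0.41, 0.35, 0.37, 0.25, 0.12} → pass.
2 of 4 fail.

2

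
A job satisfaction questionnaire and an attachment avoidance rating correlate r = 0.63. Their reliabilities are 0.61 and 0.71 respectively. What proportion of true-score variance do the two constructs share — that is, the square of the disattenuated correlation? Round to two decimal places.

0.92

Disattenuated r = 0.63 / √(0.61 × 0.71) = 0.63 / 0.6581 = 0.9573.
Shared true-score variance = 0.9573² = 0.9164 ≈ 0.92.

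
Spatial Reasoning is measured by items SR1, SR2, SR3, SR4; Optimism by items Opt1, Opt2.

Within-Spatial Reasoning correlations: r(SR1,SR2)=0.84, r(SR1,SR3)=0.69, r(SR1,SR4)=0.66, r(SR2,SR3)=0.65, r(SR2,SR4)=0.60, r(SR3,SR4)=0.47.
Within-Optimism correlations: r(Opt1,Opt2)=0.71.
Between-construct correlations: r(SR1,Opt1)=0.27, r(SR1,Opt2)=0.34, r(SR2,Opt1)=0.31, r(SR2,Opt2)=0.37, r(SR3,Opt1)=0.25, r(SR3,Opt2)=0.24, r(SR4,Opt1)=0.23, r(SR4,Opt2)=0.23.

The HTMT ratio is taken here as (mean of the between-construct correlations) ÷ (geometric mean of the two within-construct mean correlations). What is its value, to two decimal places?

Between-construct mean = 2.24/8 = 0.2800.
Mean within-SR = 3.91/6 = 0.6517; mean within-Opt = 0.71/1 = 0.7100.
Geometric mean = √(0.6517 × 0.7100) = 0.6802.
HTMT = 0.2800 / 0.6802 = 0.41.

0.41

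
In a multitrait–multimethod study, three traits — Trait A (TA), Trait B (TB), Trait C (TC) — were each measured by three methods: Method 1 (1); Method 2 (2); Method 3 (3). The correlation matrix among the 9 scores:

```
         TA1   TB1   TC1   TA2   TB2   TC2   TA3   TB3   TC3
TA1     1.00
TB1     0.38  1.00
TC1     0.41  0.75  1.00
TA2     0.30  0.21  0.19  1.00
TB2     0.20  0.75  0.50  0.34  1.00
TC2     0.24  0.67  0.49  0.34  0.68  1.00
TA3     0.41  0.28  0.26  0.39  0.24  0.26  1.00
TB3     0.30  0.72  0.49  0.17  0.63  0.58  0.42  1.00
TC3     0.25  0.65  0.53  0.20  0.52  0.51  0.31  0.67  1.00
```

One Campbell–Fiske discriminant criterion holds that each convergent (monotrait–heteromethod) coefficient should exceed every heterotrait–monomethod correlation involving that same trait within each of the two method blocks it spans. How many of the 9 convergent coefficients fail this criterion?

Each convergent coefficient versus the relevant comparison correlations:
TA (methods 1·2): 0.30 vs {0.38, 0.34, 0.41, 0.34} → fail.
TA (methods 1·3): 0.41 vs {0.38, 0.42, 0.41, 0.31} → fail.
TA (methods 2·3): 0.39 vs {0.34, 0.42, 0.34, 0.31} → fail.
TB (methods 1·2): 0.75 vs {0.38, 0.34, 0.75, 0.68} → fail.
TB (methods 1·3): 0.72 vs {0.38, 0.42, 0.75, 0.67} → fail.
TB (methods 2·3): 0.63 vs {0.34, 0.42, 0.68, 0.67} → fail.
TC (methods 1·2): 0.49 vs {0.41, 0.34, 0.75, 0.68} → fail.
TC (methods 1·3): 0.53 vs {0.41, 0.31, 0.75, 0.67} → fail.
TC (methods 2·3): 0.51 vs {0.34, 0.31, 0.68, 0.67} → fail.
9 of 9 fail.

9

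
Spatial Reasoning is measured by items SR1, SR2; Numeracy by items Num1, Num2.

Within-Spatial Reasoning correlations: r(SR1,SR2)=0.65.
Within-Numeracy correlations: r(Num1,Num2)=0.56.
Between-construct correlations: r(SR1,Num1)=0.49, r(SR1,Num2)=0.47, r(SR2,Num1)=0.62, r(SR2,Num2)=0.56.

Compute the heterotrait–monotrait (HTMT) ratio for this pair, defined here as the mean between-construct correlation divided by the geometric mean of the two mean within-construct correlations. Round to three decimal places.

0.887

Between-construct mean = 2.14/4 = 0.5350.
Mean within-SR = 0.65/1 = 0.6500; mean within-Num = 0.56/1 = 0.5600.
Geometric mean = √(0.6500 × 0.5600) = 0.6033.
HTMT = 0.5350 / 0.6033 = 0.887.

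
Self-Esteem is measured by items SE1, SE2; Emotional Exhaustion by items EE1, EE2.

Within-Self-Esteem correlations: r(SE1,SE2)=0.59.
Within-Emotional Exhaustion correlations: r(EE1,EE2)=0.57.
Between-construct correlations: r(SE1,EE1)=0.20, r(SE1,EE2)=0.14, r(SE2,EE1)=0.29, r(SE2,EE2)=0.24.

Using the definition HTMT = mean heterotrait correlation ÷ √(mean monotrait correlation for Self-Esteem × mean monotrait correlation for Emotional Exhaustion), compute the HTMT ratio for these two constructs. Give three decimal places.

Mean between = 0.87/4 = 0.2175.
Mean within-SE = 0.59/1 = 0.5900; mean within-EE = 0.57/1 = 0.5700.
Geometric mean = √(0.5900 × 0.5700) = 0.5799.
HTMT = 0.2175 / 0.5799 = 0.375.

0.375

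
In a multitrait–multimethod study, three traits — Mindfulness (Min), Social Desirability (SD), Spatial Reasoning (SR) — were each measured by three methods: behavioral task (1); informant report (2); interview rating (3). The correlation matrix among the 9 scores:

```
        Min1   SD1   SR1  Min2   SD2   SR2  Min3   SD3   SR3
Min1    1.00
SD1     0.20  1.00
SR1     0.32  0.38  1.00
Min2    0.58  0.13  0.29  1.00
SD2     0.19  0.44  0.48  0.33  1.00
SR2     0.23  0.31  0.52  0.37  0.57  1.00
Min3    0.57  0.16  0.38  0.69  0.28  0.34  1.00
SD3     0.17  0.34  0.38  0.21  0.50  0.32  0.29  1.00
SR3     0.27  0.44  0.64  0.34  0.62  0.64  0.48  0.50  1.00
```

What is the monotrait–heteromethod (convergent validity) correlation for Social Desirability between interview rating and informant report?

Same trait (SD), different methods: r(SD3, SD2) = 0.50.

0.50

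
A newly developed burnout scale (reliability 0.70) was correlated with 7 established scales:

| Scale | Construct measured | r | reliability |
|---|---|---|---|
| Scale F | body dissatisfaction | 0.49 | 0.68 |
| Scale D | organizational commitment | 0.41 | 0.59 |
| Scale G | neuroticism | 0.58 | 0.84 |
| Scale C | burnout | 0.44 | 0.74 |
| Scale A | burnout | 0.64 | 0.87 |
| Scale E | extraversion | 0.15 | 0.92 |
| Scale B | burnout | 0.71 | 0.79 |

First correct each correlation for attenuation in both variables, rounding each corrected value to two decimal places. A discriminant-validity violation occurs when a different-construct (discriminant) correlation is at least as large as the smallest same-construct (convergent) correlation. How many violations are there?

Disattenuated r (r / √(r_scale · r_new)):
  Scale F (disc): 0.49 / √(0.68·0.70) = 0.71
  Scale D (disc): 0.41 / √(0.59·0.70) = 0.64
  Scale G (disc): 0.58 / √(0.84·0.70) = 0.76
  Scale C (conv): 0.44 / √(0.74·0.70) = 0.61
  Scale A (conv): 0.64 / √(0.87·0.70) = 0.82
  Scale E (disc): 0.15 / √(0.92·0.70) = 0.19
  Scale B (conv): 0.71 / √(0.79·0.70) = 0.95
Smallest convergent = 0.61. Discriminant values: 0.71, 0.64, 0.76, 0.19; count ≥ 0.61 → 3.

3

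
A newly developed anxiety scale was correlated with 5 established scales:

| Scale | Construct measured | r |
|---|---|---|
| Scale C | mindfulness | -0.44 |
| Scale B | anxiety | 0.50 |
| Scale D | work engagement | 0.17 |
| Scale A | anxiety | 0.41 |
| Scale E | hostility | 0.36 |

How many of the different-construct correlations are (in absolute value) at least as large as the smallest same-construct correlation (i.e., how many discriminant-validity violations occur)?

1

Convergent (same construct = anxiety): Scale B, Scale A.
Smallest convergent = 0.41. Discriminant |r|: 0.44, 0.17, 0.36; count ≥ 0.41 → 1.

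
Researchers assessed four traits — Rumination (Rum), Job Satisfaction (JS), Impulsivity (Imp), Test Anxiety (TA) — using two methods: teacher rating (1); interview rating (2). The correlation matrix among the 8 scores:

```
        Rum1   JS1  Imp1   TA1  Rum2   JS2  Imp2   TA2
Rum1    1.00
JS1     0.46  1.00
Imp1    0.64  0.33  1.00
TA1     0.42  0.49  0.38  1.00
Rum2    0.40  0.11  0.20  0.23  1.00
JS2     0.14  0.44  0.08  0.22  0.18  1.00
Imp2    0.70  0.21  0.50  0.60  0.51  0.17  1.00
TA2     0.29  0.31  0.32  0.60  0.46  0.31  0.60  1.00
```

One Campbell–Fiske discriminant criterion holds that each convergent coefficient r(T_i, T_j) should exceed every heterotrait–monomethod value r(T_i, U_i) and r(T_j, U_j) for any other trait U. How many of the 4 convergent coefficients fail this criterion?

4

Each convergent coefficient versus the relevant comparison correlations:
Rum (methods 1·2): 0.40 vs {0.46, 0.18, 0.64, 0.51, 0.42, 0.46} → fail.
JS (methods 1·2): 0.44 vs {0.46, 0.18, 0.33, 0.17, 0.49, 0.31} → fail.
Imp (methods 1·2): 0.50 vs {0.64, 0.51, 0.33, 0.17, 0.38, 0.60} → fail.
TA (methods 1·2): 0.60 vs {0.42, 0.46, 0.49, 0.31, 0.38, 0.60} → fail.
4 of 4 fail.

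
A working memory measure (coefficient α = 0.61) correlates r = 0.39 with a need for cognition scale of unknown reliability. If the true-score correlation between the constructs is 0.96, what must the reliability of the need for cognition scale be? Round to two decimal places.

r_true = r_obs / √(r_xx · r_yy) ⇒ 0.96 = 0.39 / √(0.61 · r_yy).
√(0.61 · r_yy) = 0.39 / 0.96 = 0.4063; 0.61 · r_yy = 0.1651; r_yy = 0.1651 / 0.61 ≈ 0.27.

0.27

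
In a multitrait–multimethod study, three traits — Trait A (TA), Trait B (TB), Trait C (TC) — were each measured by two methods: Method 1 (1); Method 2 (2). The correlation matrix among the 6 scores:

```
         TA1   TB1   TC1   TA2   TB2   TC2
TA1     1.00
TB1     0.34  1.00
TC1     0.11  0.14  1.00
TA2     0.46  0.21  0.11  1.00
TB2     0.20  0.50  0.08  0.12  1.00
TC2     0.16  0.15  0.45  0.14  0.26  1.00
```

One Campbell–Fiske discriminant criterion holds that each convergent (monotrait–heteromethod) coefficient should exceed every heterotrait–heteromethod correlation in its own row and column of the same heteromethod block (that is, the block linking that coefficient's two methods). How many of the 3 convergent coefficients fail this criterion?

0

Convergent coefficients and their comparison sets:
TA (methods 1·2): 0.46 vs {0.20, 0.21, 0.16, 0.11} → pass.
TB (methods 1·2): 0.50 vs {0.21, 0.20, 0.15, 0.08} → pass.
TC (methods 1·2): 0.45 vs {0.11, 0.16, 0.08, 0.15} → pass.
0 of 3 fail.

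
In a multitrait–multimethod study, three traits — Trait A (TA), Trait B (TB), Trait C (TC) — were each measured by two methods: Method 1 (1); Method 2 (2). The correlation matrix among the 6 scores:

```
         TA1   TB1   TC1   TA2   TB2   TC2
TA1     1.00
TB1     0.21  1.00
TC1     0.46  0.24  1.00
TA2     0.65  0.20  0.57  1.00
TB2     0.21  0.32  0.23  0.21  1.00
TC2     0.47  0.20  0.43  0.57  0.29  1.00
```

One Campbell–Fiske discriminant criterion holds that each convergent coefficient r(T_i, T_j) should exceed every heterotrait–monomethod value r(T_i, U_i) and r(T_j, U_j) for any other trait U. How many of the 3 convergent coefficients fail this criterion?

Convergent coefficients and their comparison sets:
TA (methods 1·2): 0.65 vs {0.21, 0.21, 0.46, 0.57} → pass.
TB (methods 1·2): 0.32 vs {0.21, 0.21, 0.24, 0.29} → pass.
TC (methods 1·2): 0.43 vs {0.46, 0.57, 0.24, 0.29} → fail.
1 of 3 fail.

1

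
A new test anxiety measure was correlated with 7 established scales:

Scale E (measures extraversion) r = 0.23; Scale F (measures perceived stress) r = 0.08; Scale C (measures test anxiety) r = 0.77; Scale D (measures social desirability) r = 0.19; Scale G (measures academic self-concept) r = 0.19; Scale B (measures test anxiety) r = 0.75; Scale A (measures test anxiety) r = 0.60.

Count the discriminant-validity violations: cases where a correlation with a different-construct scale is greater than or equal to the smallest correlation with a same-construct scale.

0

Convergent (same construct = test anxiety): Scale C, Scale B, Scale A.
Smallest convergent = 0.60. Discriminant values: 0.23, 0.08, 0.19, 0.19; count ≥ 0.60 → 0.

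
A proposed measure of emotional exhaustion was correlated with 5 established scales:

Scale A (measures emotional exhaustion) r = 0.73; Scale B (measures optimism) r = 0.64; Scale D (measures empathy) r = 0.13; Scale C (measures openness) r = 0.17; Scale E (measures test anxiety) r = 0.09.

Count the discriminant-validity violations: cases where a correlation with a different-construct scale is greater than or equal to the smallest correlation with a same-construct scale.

Convergent (same construct = emotional exhaustion): Scale A.
Smallest convergent = 0.73. Discriminant values: 0.64, 0.13, 0.17, 0.09; count ≥ 0.73 → 0.

0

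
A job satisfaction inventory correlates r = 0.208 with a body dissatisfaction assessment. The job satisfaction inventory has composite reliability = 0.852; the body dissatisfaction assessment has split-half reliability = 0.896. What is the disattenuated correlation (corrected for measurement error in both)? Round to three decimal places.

0.238

r_true = r_obs / √(r_xx · r_yy) = 0.208 / √(0.852 × 0.896) = 0.208 / √0.763392 = 0.208 / 0.8737 ≈ 0.238.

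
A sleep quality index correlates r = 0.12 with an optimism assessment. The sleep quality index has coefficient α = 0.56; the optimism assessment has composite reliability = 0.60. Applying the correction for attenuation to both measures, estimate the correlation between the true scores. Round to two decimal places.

r_true = r_obs / √(r_xx · r_yy) = 0.12 / √(0.56 × 0.60) = 0.12 / √0.3360 = 0.12 / 0.5797 ≈ 0.21.

0.21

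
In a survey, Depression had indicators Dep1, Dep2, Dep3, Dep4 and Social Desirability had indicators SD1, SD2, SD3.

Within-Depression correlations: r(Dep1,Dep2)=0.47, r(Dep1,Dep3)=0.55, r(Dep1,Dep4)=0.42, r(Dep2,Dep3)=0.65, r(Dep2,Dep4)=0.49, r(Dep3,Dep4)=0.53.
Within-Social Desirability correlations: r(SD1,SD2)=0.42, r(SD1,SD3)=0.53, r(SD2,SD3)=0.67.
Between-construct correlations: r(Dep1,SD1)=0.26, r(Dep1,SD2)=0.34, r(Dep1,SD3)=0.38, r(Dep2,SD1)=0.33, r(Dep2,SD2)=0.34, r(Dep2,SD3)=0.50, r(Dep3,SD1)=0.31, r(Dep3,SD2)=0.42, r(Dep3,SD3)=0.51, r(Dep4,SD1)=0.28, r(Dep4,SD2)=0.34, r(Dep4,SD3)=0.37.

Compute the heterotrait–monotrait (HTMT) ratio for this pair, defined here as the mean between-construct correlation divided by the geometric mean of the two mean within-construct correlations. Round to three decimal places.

0.690

Mean between = 4.38/12 = 0.3650.
Mean within-Dep = 3.11/6 = 0.5183; mean within-SD = 1.62/3 = 0.5400.
Geometric mean = √(0.5183 × 0.5400) = 0.5290.
HTMT = 0.3650 / 0.5290 = 0.690.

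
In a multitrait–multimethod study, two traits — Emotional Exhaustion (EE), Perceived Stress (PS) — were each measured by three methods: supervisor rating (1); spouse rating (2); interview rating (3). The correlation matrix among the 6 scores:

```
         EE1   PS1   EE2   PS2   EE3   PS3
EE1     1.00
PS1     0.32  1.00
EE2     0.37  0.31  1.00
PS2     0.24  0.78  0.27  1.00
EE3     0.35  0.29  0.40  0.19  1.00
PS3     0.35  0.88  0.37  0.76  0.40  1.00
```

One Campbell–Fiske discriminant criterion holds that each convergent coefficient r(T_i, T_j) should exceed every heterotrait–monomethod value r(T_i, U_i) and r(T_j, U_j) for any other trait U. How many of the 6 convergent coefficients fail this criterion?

2

Checking each validity diagonal entry against its comparison values:
EE (methods 1·2): 0.37 vs {0.32, 0.27} → pass.
EE (methods 1·3): 0.35 vs {0.32, 0.40} → fail.
EE (methods 2·3): 0.40 vs {0.27, 0.40} → fail.
PS (methods 1·2): 0.78 vs {0.32, 0.27} → pass.
PS (methods 1·3): 0.88 vs {0.32, 0.40} → pass.
PS (methods 2·3): 0.76 vs {0.27, 0.40} → pass.
2 of 6 fail.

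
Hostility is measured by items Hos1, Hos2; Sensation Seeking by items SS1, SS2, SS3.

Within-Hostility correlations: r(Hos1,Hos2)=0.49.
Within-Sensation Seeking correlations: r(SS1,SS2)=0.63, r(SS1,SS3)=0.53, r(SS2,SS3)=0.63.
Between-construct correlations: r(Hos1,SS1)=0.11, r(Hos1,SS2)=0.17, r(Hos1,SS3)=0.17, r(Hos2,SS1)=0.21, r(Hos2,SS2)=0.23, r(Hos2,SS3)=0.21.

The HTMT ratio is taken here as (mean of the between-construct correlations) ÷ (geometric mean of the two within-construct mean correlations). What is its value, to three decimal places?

Mean heterotrait r = 1.10/6 = 0.1833.
Mean within-Hos = 0.49/1 = 0.4900; mean within-SS = 1.79/3 = 0.5967.
Geometric mean = √(0.4900 × 0.5967) = 0.5407.
HTMT = 0.1833 / 0.5407 = 0.339.

0.339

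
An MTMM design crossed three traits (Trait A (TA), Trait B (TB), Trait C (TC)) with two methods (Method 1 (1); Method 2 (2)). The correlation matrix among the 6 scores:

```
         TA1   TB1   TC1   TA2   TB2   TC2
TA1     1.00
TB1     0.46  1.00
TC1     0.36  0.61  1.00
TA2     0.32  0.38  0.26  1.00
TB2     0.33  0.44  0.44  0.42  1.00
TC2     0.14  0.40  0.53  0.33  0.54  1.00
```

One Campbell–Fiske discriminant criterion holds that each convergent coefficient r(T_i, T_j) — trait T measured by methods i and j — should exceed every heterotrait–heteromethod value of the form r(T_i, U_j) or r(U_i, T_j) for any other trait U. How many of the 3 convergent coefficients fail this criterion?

Checking each validity diagonal entry against its comparison values:
TA (methods 1·2): 0.32 vs {0.33, 0.38, 0.14, 0.26} → fail.
TB (methods 1·2): 0.44 vs {0.38, 0.33, 0.40, 0.44} → fail.
TC (methods 1·2): 0.53 vs {0.26, 0.14, 0.44, 0.40} → pass.
2 of 3 fail.

2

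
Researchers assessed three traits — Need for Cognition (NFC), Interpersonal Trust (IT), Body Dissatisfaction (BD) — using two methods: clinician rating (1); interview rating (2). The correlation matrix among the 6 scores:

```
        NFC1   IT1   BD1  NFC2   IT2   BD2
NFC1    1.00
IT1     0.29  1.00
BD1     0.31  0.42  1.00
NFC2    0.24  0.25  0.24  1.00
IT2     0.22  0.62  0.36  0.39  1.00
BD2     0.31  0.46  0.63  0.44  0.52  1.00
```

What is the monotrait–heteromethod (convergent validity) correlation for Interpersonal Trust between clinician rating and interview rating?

0.62

Same trait (IT), different methods: r(IT1, IT2) = 0.62.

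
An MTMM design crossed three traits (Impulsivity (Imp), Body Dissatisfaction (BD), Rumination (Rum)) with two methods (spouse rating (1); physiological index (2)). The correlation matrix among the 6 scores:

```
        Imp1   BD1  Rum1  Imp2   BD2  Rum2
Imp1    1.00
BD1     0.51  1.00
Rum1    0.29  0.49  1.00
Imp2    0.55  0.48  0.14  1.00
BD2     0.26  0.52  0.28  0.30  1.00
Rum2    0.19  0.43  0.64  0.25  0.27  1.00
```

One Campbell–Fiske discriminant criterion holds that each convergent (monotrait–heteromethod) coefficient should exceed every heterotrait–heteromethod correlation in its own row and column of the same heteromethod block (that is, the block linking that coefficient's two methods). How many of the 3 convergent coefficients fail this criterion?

Checking each validity diagonal entry against its comparison values:
Imp (methods 1·2): 0.55 vs {0.26, 0.48, 0.19, 0.14} → pass.
BD (methods 1·2): 0.52 vs {0.48, 0.26, 0.43, 0.28} → pass.
Rum (methods 1·2): 0.64 vs {0.14, 0.19, 0.28, 0.43} → pass.
0 of 3 fail.

0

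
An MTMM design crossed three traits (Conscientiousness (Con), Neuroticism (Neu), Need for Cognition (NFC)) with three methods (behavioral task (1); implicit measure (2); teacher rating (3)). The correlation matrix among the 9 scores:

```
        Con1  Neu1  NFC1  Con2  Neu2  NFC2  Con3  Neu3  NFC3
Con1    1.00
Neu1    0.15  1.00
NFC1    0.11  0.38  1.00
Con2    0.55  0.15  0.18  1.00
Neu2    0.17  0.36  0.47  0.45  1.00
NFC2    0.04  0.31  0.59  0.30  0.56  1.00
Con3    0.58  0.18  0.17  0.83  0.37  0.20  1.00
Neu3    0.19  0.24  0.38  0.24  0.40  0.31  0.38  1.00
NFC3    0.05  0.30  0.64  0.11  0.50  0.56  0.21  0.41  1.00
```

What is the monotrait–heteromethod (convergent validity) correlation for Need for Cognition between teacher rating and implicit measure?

0.56

Same trait (NFC), different methods: r(NFC3, NFC2) = 0.56.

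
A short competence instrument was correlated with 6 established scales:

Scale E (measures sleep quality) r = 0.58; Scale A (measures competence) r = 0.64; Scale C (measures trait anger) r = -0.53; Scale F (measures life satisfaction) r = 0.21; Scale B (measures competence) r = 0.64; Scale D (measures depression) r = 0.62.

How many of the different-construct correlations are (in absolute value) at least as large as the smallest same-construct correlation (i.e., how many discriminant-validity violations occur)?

0

Convergent (same construct = competence): Scale A, Scale B.
Smallest convergent = 0.64. Discriminant |r|: 0.58, 0.53, 0.21, 0.62; count ≥ 0.64 → 0.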